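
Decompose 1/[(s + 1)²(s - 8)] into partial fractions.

Cover-up at s=8: C = 1/(8 + 1)² = 1/81. Cover-up at s=-1: B = 1/(-1 - 8) = -1/9. Comparing s² coeff: A = -C = -1/81
Result: (-1/81)/(s + 1) - (1/9)/(s + 1)² + (1/81)/(s - 8)


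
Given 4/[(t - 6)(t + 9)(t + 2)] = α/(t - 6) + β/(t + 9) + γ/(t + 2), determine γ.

Cover-up at t = -2: γ = 4/[(-2 - 6)(-2 + 9)] = 4/[(-8)(7)] = -4/56 = -1/14


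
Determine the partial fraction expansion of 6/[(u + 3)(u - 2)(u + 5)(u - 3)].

Using Heaviside cover-up: (1/10)/(u + 3) - (6/35)/(u - 2) - (3/56)/(u + 5) + (1/8)/(u - 3)


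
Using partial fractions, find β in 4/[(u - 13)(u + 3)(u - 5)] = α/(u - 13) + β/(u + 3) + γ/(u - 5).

Cover-up at u = -3: β = 4/[(-3 - 13)(-3 - 5)] = 4/[(-16)(-8)] = 4/128 = 1/32


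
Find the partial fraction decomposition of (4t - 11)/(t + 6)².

(4t - 11) = α(t + 6) + β. At t = -6: β = 4·(-6) - 11 = -35. Coeff of t: α = 4
Result: 4/(t + 6) - 35/(t + 6)²


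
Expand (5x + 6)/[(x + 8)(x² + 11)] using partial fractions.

At x=-8: P = (5·(-8) + 6)/((-8)² + 11) = -34/75. Q = -P = 34/75, R = 5 - (-8)·P = 103/75
Result: (-34/75)/(x + 8) + ((34/75)x + 103/75)/(x² + 11)


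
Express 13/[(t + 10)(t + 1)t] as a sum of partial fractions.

Using cover-up method: P = 13/90, Q = -13/9, R = 13/10
Result: (13/90)/(t + 10) - (13/9)/(t + 1) + (13/10)/t


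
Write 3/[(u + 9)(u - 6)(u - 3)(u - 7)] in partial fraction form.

Using Heaviside cover-up: (-1/960)/(u + 9) - (1/15)/(u - 6) + (1/48)/(u - 3) + (3/64)/(u - 7)


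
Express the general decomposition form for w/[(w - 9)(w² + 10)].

Linear + irreducible quadratic: α/(w - 9) + (βw + γ)/(w² + 10)


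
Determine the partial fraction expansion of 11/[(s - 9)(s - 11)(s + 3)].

Using cover-up method: A = -11/24, B = 11/28, C = 11/168
Result: (-11/24)/(s - 9) + (11/28)/(s - 11) + (11/168)/(s + 3)


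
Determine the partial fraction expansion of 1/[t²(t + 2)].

Cover-up at t=-2: γ = 1/(-2 - 0)² = 1/4. Cover-up at t=0: β = 1/(0 + 2) = 1/2. Comparing t² coeff: α = -γ = -1/4
Result: (-1/4)/t + (1/2)/t² + (1/4)/(t + 2)


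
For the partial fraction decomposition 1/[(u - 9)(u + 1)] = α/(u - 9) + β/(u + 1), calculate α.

Cover-up at u = 9: α = 1/(9 + 1) = 1/10


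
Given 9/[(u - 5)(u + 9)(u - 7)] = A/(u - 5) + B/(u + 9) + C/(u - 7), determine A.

Cover-up at u = 5: A = 9/[(5 + 9)(5 - 7)] = 9/[(14)(-2)] = -9/28


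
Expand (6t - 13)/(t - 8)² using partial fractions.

(6t - 13) = P(t - 8) + Q. At t = 8: Q = 6·8 - 13 = 35. Coeff of t: P = 6
Result: 6/(t - 8) + 35/(t - 8)²


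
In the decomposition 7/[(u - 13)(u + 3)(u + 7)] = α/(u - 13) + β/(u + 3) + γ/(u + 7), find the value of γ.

Cover-up at u = -7: γ = 7/[(-7 - 13)(-7 + 3)] = 7/[(-20)(-4)] = 7/80


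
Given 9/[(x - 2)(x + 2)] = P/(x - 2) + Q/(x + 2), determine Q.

Cover-up at x = -2: Q = 9/(-2 - 2) = -9/4


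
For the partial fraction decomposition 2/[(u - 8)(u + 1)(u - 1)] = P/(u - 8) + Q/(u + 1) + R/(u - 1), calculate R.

Cover-up at u = 1: R = 2/[(1 - 8)(1 + 1)] = 2/[(-7)(2)] = -2/14 = -1/7


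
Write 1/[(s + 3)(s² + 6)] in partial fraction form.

Cover-up at s = -3: A = 1/((-3)² + 6) = 1/15. Then B = -A = -1/15, C = -A·(0 - 3) = 1/5
Result: (1/15)/(s + 3) - ((1/15)s - 1/5)/(s² + 6)


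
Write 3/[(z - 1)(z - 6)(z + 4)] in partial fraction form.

Using cover-up method: α = -3/25, β = 3/50, γ = 3/50
Result: (-3/25)/(z - 1) + (3/50)/(z - 6) + (3/50)/(z + 4)


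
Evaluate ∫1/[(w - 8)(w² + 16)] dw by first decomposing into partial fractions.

Cover-up at w=8: α = 1/(8²+16) = 1/80. Coeff matching: β = -1/80, γ = -1/10. Decomposition: (1/80)/(w - 8) - ((1/80)w + 1/10)/(w² + 16). Integrate: linear → ln, quadratic → (1/2)ln + arctan: (1/80) ln|(w - 8)| - (1/160) ln(w² + 16) - (1/40) arctan(w/4) + C


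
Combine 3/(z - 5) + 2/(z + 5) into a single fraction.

Common denominator (z - 5)(z + 5). Numerator: 3(z + 5) + 2(z - 5) = (3z + 15) + (2z - 10) = 5z + 5
Result: (5z + 5)/[(z - 5)(z + 5)]


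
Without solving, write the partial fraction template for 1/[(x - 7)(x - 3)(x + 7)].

Three distinct linear factors: P/(x - 7) + Q/(x - 3) + R/(x + 7)


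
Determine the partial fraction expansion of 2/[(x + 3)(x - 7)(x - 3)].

Using cover-up method: A = 1/30, B = 1/20, C = -1/12
Result: (1/30)/(x + 3) + (1/20)/(x - 7) - (1/12)/(x - 3)


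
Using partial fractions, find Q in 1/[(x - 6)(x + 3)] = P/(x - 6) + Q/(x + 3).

Cover-up at x = -3: Q = 1/(-3 - 6) = -1/9


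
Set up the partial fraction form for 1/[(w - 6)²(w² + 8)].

Repeated linear + quadratic: A/(w - 6) + B/(w - 6)² + (Cw + D)/(w² + 8)


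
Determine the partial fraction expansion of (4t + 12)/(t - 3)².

(4t + 12) = A(t - 3) + B. At t = 3: B = 4·3 + 12 = 24. Coeff of t: A = 4
Result: 4/(t - 3) + 24/(t - 3)²


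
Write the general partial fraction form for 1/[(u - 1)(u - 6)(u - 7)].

Three distinct linear factors: α/(u - 1) + β/(u - 6) + γ/(u - 7)


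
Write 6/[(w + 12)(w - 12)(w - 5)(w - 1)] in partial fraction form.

Using Heaviside cover-up: (-1/884)/(w + 12) + (1/308)/(w - 12) - (3/238)/(w - 5) + (3/286)/(w - 1)


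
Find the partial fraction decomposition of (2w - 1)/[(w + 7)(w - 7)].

At w=-7: α = (2·(-7) - 1)/(-7 - 7) = 15/14. At w=7: β = (2·7 - 1)/(7 + 7) = 13/14
Result: (15/14)/(w + 7) + (13/14)/(w - 7)


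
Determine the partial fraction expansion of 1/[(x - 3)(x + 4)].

1/(x - 3)(x + 4) = α/(x - 3) + β/(x + 4). α = 1/(3 + 4) = 1/7, β = 1/(-4 - 3) = -1/7
Result: (1/7)/(x - 3) - (1/7)/(x + 4)


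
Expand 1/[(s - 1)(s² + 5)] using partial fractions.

Cover-up at s = 1: α = 1/(1² + 5) = 1/6. Then β = -α = -1/6, γ = -α·(0 + 1) = -1/6
Result: (1/6)/(s - 1) - ((1/6)s + 1/6)/(s² + 5)


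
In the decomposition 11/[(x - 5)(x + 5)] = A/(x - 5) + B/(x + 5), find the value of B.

Cover-up at x = -5: B = 11/(-5 - 5) = -11/10


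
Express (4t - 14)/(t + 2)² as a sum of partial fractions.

(4t - 14) = A(t + 2) + B. At t = -2: B = 4·(-2) - 14 = -22. Coeff of t: A = 4
Result: 4/(t + 2) - 22/(t + 2)²


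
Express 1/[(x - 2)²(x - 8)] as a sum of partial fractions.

Cover-up at x=8: R = 1/(8 - 2)² = 1/36. Cover-up at x=2: Q = 1/(2 - 8) = -1/6. Comparing x² coeff: P = -R = -1/36
Result: (-1/36)/(x - 2) - (1/6)/(x - 2)² + (1/36)/(x - 8)


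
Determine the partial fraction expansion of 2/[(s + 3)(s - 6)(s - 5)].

Using cover-up method: α = 1/36, β = 2/9, γ = -1/4
Result: (1/36)/(s + 3) + (2/9)/(s - 6) - (1/4)/(s - 5)


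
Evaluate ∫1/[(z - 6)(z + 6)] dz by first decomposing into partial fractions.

Decompose: 1/[(z - 6)(z + 6)] = (1/12)/(z - 6) - (1/12)/(z + 6). Integrate each term: (1/12) ln|(z - 6)| - (1/12) ln|(z + 6)| + C


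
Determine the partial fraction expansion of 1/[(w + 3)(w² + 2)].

Cover-up at w = -3: A = 1/((-3)² + 2) = 1/11. Then B = -A = -1/11, C = -A·(0 - 3) = 3/11
Result: (1/11)/(w + 3) - ((1/11)w - 3/11)/(w² + 2)


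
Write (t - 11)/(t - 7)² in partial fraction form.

(t - 11) = A(t - 7) + B. At t = 7: B = 1·7 - 11 = -4. Coeff of t: A = 1
Result: 1/(t - 7) - 4/(t - 7)²


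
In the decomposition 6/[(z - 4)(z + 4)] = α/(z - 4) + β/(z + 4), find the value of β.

Cover-up at z = -4: β = 6/(-4 - 4) = -6/8 = -3/4


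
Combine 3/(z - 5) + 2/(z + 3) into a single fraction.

Common denominator (z - 5)(z + 3). Numerator: 3(z + 3) + 2(z - 5) = (3z + 9) + (2z - 10) = 5z - 1
Result: (5z - 1)/[(z - 5)(z + 3)]


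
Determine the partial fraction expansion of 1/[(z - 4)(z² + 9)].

Cover-up at z = 4: α = 1/(4² + 9) = 1/25. Then β = -α = -1/25, γ = -α·(0 + 4) = -4/25
Result: (1/25)/(z - 4) - ((1/25)z + 4/25)/(z² + 9)


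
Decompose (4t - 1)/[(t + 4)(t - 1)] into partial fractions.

At t=-4: α = (4·(-4) - 1)/(-4 - 1) = 17/5. At t=1: β = (4·1 - 1)/(1 + 4) = 3/5
Result: (17/5)/(t + 4) + (3/5)/(t - 1)


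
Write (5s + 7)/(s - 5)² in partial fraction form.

(5s + 7) = α(s - 5) + β. At s = 5: β = 5·5 + 7 = 32. Coeff of s: α = 5
Result: 5/(s - 5) + 32/(s - 5)²


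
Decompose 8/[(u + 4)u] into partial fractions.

8/(u + 4)u = A/(u + 4) + B/u. A = 8/(-4 - 0) = -2, B = 8/(0 + 4) = 2
Result: -2/(u + 4) + 2/u


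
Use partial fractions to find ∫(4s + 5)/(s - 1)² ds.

Decompose: α = 4, β = 4·1 + 5 = 9, so (4s + 5)/(s - 1)² = 4/(s - 1) + 9/(s - 1)². Integrate: ∫ α/(s - 1) ds = 4 ln|(s - 1)|; ∫ β/(s - 1)² ds = -9/(s - 1). Sum: 4 ln|(s - 1)| - 9/(s - 1) + C


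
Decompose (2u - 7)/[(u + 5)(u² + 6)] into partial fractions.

At u=-5: P = (2·(-5) - 7)/((-5)² + 6) = -17/31. Q = -P = 17/31, R = 2 - (-5)·P = -23/31
Result: (-17/31)/(u + 5) + ((17/31)u - 23/31)/(u² + 6)


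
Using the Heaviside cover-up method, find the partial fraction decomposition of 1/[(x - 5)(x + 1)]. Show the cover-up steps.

Cover (x - 5): set x=5, get A = 1/(5 + 1) = 1/6. Cover (x + 1): set x=-1, get B = 1/(-1 - 5) = -1/6.
Result: (1/6)/(x - 5) - (1/6)/(x + 1)


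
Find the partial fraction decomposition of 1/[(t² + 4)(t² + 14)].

Coefficient matching gives A = C = 0, B = 1/(14-4) = 1/10, D = -B = -1/10
Result: (1/10)/(t² + 4) - (1/10)/(t² + 14)


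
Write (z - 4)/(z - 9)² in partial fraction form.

(z - 4) = P(z - 9) + Q. At z = 9: Q = 1·9 - 4 = 5. Coeff of z: P = 1
Result: 1/(z - 9) + 5/(z - 9)²


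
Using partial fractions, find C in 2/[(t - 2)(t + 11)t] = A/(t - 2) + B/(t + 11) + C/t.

Cover-up at t = 0: C = 2/[(0 - 2)(0 + 11)] = 2/[(-2)(11)] = -2/22 = -1/11


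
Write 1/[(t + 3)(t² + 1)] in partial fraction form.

Cover-up at t = -3: A = 1/((-3)² + 1) = 1/10. Then B = -A = -1/10, C = -A·(0 - 3) = 3/10
Result: (1/10)/(t + 3) - ((1/10)t - 3/10)/(t² + 1)


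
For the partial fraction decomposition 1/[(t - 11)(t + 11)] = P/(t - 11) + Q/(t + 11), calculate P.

Cover-up at t = 11: P = 1/(11 + 11) = 1/22


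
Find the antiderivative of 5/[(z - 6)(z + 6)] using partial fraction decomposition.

Decompose: 5/[(z - 6)(z + 6)] = (5/12)/(z - 6) - (5/12)/(z + 6). Integrate each term: (5/12) ln|(z - 6)| - (5/12) ln|(z + 6)| + C


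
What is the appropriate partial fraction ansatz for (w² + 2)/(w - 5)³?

Repeated linear factor (power 3): α/(w - 5) + β/(w - 5)² + γ/(w - 5)³


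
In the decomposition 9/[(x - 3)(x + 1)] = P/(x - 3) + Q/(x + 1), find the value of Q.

Cover-up at x = -1: Q = 9/(-1 - 3) = -9/4


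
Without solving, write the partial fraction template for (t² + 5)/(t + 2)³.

Repeated linear factor (power 3): P/(t + 2) + Q/(t + 2)² + R/(t + 2)³


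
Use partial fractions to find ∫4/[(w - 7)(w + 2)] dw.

Decompose: 4/[(w - 7)(w + 2)] = (4/9)/(w - 7) - (4/9)/(w + 2). Integrate each term: (4/9) ln|(w - 7)| - (4/9) ln|(w + 2)| + C


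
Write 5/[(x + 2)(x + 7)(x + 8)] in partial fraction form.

Using cover-up method: α = 1/6, β = -1, γ = 5/6
Result: (1/6)/(x + 2) - 1/(x + 7) + (5/6)/(x + 8)


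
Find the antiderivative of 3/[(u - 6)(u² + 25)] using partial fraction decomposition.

Cover-up at u=6: A = 3/(6²+25) = 3/61. Coeff matching: B = -3/61, C = -18/61. Decomposition: (3/61)/(u - 6) - ((3/61)u + 18/61)/(u² + 25). Integrate: linear → ln, quadratic → (1/2)ln + arctan: (3/61) ln|(u - 6)| - (3/122) ln(u² + 25) - (18/305) arctan(u/5) + C


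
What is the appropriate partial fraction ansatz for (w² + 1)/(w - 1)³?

Repeated linear factor (power 3): P/(w - 1) + Q/(w - 1)² + R/(w - 1)³


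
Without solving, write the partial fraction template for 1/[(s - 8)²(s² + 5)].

Repeated linear + quadratic: α/(s - 8) + β/(s - 8)² + (γs + δ)/(s² + 5)


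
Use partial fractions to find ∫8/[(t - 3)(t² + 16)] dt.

Cover-up at t=3: A = 8/(3²+16) = 8/25. Coeff matching: B = -8/25, C = -24/25. Decomposition: (8/25)/(t - 3) - ((8/25)t + 24/25)/(t² + 16). Integrate: linear → ln, quadratic → (1/2)ln + arctan: (8/25) ln|(t - 3)| - (4/25) ln(t² + 16) - (6/25) arctan(t/4) + C


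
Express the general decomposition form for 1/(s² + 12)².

Repeated quadratic factor: (αs + β)/(s² + 12) + (γs + δ)/(s² + 12)²


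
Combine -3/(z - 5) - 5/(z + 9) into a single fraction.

Common denominator (z - 5)(z + 9). Numerator: -3(z + 9) - 5(z - 5) = (-3z - 27) - (5z - 25) = -8z - 2
Result: (-8z - 2)/[(z - 5)(z + 9)]


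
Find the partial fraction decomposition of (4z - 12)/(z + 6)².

(4z - 12) = α(z + 6) + β. At z = -6: β = 4·(-6) - 12 = -36. Coeff of z: α = 4
Result: 4/(z + 6) - 36/(z + 6)²


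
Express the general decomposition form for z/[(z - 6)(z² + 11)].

Linear + irreducible quadratic: α/(z - 6) + (βz + γ)/(z² + 11)


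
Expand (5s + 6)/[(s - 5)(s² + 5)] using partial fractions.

At s=5: α = (5·5 + 6)/(5² + 5) = 31/30. β = -α = -31/30, γ = 5 - 5·α = -1/6
Result: (31/30)/(s - 5) - ((31/30)s + 1/6)/(s² + 5)


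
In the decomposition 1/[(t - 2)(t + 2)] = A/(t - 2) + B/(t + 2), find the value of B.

Cover-up at t = -2: B = 1/(-2 - 2) = -1/4


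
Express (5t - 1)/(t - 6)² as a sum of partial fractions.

(5t - 1) = P(t - 6) + Q. At t = 6: Q = 5·6 - 1 = 29. Coeff of t: P = 5
Result: 5/(t - 6) + 29/(t - 6)²


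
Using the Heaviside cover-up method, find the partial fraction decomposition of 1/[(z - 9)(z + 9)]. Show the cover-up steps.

Cover (z - 9): set z=9, get P = 1/(9 + 9) = 1/18. Cover (z + 9): set z=-9, get Q = 1/(-9 - 9) = -1/18.
Result: (1/18)/(z - 9) - (1/18)/(z + 9)


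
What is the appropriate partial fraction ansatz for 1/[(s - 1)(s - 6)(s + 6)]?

Three distinct linear factors: α/(s - 1) + β/(s - 6) + γ/(s + 6)


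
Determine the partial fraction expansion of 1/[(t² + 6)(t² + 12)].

Coefficient matching gives α = γ = 0, β = 1/(12-6) = 1/6, δ = -β = -1/6
Result: (1/6)/(t² + 6) - (1/6)/(t² + 12)


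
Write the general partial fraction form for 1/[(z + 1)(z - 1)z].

Three distinct linear factors: A/(z + 1) + B/(z - 1) + C/z


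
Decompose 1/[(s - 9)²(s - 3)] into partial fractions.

Cover-up at s=3: γ = 1/(3 - 9)² = 1/36. Cover-up at s=9: β = 1/(9 - 3) = 1/6. Comparing s² coeff: α = -γ = -1/36
Result: (-1/36)/(s - 9) + (1/6)/(s - 9)² + (1/36)/(s - 3)


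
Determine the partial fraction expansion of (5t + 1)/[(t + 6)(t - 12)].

At t=-6: A = (5·(-6) + 1)/(-6 - 12) = 29/18. At t=12: B = (5·12 + 1)/(12 + 6) = 61/18
Result: (29/18)/(t + 6) + (61/18)/(t - 12)


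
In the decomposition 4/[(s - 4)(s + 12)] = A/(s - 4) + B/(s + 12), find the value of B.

Cover-up at s = -12: B = 4/(-12 - 4) = -4/16 = -1/4


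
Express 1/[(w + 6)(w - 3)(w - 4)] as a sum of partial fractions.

Using cover-up method: α = 1/90, β = -1/9, γ = 1/10
Result: (1/90)/(w + 6) - (1/9)/(w - 3) + (1/10)/(w - 4)


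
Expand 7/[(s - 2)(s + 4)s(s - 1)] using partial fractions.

Using Heaviside cover-up: (7/12)/(s - 2) - (7/120)/(s + 4) + (7/8)/s - (7/5)/(s - 1)


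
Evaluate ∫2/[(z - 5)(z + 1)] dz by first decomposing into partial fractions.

Decompose: 2/[(z - 5)(z + 1)] = (1/3)/(z - 5) - (1/3)/(z + 1). Integrate each term: (1/3) ln|(z - 5)| - (1/3) ln|(z + 1)| + C


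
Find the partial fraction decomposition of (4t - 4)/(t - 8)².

(4t - 4) = α(t - 8) + β. At t = 8: β = 4·8 - 4 = 28. Coeff of t: α = 4
Result: 4/(t - 8) + 28/(t - 8)²


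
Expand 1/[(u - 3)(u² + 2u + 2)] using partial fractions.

Cover-up at u = 3: A = 1/(3² + 2·3 + 2) = 1/17. Then B = -A = -1/17, C = -A·(2 + 3) = -5/17
Result: (1/17)/(u - 3) - ((1/17)u + 5/17)/(u² + 2u + 2)


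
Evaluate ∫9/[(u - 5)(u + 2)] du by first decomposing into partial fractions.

Decompose: 9/[(u - 5)(u + 2)] = (9/7)/(u - 5) - (9/7)/(u + 2). Integrate each term: (9/7) ln|(u - 5)| - (9/7) ln|(u + 2)| + C


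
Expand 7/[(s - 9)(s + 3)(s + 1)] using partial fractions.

Using cover-up method: α = 7/120, β = 7/24, γ = -7/20
Result: (7/120)/(s - 9) + (7/24)/(s + 3) - (7/20)/(s + 1)


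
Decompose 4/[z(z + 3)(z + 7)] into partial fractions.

Using cover-up method: α = 4/21, β = -1/3, γ = 1/7
Result: (4/21)/z - (1/3)/(z + 3) + (1/7)/(z + 7)


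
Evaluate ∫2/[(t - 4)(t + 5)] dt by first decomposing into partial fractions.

Decompose: 2/[(t - 4)(t + 5)] = (2/9)/(t - 4) - (2/9)/(t + 5). Integrate each term: (2/9) ln|(t - 4)| - (2/9) ln|(t + 5)| + C


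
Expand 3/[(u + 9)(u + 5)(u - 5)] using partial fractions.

Using cover-up method: A = 3/56, B = -3/40, C = 3/140
Result: (3/56)/(u + 9) - (3/40)/(u + 5) + (3/140)/(u - 5)


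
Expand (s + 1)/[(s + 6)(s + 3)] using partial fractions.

At s=-6: α = (1·(-6) + 1)/(-6 + 3) = 5/3. At s=-3: β = (1·(-3) + 1)/(-3 + 6) = -2/3
Result: (5/3)/(s + 6) - (2/3)/(s + 3)


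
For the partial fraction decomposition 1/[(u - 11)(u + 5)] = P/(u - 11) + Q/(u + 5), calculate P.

Cover-up at u = 11: P = 1/(11 + 5) = 1/16


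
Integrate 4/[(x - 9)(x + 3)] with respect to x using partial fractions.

Decompose: 4/[(x - 9)(x + 3)] = (1/3)/(x - 9) - (1/3)/(x + 3). Integrate each term: (1/3) ln|(x - 9)| - (1/3) ln|(x + 3)| + C


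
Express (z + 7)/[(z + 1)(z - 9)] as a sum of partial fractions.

At z=-1: P = (1·(-1) + 7)/(-1 - 9) = -3/5. At z=9: Q = (1·9 + 7)/(9 + 1) = 8/5
Result: (-3/5)/(z + 1) + (8/5)/(z - 9)


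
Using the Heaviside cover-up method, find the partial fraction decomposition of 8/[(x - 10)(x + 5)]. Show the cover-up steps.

Cover (x - 10): set x=10, get A = 8/(10 + 5) = 8/15. Cover (x + 5): set x=-5, get B = 8/(-5 - 10) = -8/15.
Result: (8/15)/(x - 10) - (8/15)/(x + 5)


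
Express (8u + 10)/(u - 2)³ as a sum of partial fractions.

(8u + 10) = A(u - 2)² + B(u - 2) + C. At u = 2: C = 8·2 + 10 = 26. Coefficients: A = 0, B = 8
Result: 8/(u - 2)² + 26/(u - 2)³


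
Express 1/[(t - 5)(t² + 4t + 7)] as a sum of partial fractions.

Cover-up at t = 5: α = 1/(5² + 4·5 + 7) = 1/52. Then β = -α = -1/52, γ = -α·(4 + 5) = -9/52
Result: (1/52)/(t - 5) - ((1/52)t + 9/52)/(t² + 4t + 7)


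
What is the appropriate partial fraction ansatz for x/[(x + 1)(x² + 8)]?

Linear + irreducible quadratic: P/(x + 1) + (Qx + R)/(x² + 8)


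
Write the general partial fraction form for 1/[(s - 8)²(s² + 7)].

Repeated linear + quadratic: α/(s - 8) + β/(s - 8)² + (γs + δ)/(s² + 7)


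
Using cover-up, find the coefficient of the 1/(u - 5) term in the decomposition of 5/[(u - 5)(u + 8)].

Cover (u - 5), set u=5: 5/((u + 8) at u=5) = 5/(13) = 5/13


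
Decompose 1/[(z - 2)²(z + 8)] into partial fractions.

Cover-up at z=-8: R = 1/(-8 - 2)² = 1/100. Cover-up at z=2: Q = 1/(2 + 8) = 1/10. Comparing z² coeff: P = -R = -1/100
Result: (-1/100)/(z - 2) + (1/10)/(z - 2)² + (1/100)/(z + 8)


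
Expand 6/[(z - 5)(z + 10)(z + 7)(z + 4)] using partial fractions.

Using Heaviside cover-up: (1/270)/(z - 5) - (1/45)/(z + 10) + (1/18)/(z + 7) - (1/27)/(z + 4)


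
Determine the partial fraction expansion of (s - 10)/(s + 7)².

(s - 10) = A(s + 7) + B. At s = -7: B = 1·(-7) - 10 = -17. Coeff of s: A = 1
Result: 1/(s + 7) - 17/(s + 7)²


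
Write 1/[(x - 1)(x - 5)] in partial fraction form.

1/(x - 1)(x - 5) = α/(x - 1) + β/(x - 5). α = 1/(1 - 5) = -1/4, β = 1/(5 - 1) = 1/4
Result: (-1/4)/(x - 1) + (1/4)/(x - 5)


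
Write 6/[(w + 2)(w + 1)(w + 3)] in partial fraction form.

Using cover-up method: P = -6, Q = 3, R = 3
Result: -6/(w + 2) + 3/(w + 1) + 3/(w + 3)


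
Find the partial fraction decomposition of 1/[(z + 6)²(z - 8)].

Cover-up at z=8: R = 1/(8 + 6)² = 1/196. Cover-up at z=-6: Q = 1/(-6 - 8) = -1/14. Comparing z² coeff: P = -R = -1/196
Result: (-1/196)/(z + 6) - (1/14)/(z + 6)² + (1/196)/(z - 8)


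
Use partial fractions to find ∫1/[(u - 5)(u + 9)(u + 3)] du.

Cover-up: α = 1/112, β = 1/84, γ = -1/48. Decomposition: (1/112)/(u - 5) + (1/84)/(u + 9) - (1/48)/(u + 3). Integrate each term: (1/112) ln|(u - 5)| + (1/84) ln|(u + 9)| - (1/48) ln|(u + 3)| + C


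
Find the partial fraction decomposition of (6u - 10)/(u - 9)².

(6u - 10) = α(u - 9) + β. At u = 9: β = 6·9 - 10 = 44. Coeff of u: α = 6
Result: 6/(u - 9) + 44/(u - 9)²


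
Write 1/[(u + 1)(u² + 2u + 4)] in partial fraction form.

Cover-up at u = -1: A = 1/((-1)² + 2·(-1) + 4) = 1/3. Then B = -A = -1/3, C = -A·(2 - 1) = -1/3
Result: (1/3)/(u + 1) - ((1/3)u + 1/3)/(u² + 2u + 4)


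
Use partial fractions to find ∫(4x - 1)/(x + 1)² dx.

Decompose: P = 4, Q = 4·(-1) - 1 = -5, so (4x - 1)/(x + 1)² = 4/(x + 1) - 5/(x + 1)². Integrate: ∫ P/(x + 1) dx = 4 ln|(x + 1)|; ∫ Q/(x + 1)² dx = 5/(x + 1). Sum: 4 ln|(x + 1)| + 5/(x + 1) + C


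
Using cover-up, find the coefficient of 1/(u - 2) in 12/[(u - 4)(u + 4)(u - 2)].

Cover (u - 2), set u=2: 12/[(2 - 4)(2 + 4)] = -1


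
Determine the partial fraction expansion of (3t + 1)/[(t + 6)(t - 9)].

At t=-6: P = (3·(-6) + 1)/(-6 - 9) = 17/15. At t=9: Q = (3·9 + 1)/(9 + 6) = 28/15
Result: (17/15)/(t + 6) + (28/15)/(t - 9)


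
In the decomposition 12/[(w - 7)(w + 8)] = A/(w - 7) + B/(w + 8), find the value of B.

Cover-up at w = -8: B = 12/(-8 - 7) = -12/15 = -4/5


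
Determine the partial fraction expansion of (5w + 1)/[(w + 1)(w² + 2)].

At w=-1: α = (5·(-1) + 1)/((-1)² + 2) = -4/3. β = -α = 4/3, γ = 5 - (-1)·α = 11/3
Result: (-4/3)/(w + 1) + ((4/3)w + 11/3)/(w² + 2)


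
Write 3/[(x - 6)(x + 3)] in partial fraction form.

3/(x - 6)(x + 3) = α/(x - 6) + β/(x + 3). α = 3/(6 + 3) = 1/3, β = 3/(-3 - 6) = -1/3
Result: (1/3)/(x - 6) - (1/3)/(x + 3)


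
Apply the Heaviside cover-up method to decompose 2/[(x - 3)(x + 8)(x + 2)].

Cover (x - 3), x=3: A = 2/[(3 + 8)(3 + 2)] = 2/55. Cover (x + 8), x=-8: B = 2/[(-8 - 3)(-8 + 2)] = 1/33. Cover (x + 2), x=-2: C = 2/[(-2 - 3)(-2 + 8)] = -1/15.
Result: (2/55)/(x - 3) + (1/33)/(x + 8) - (1/15)/(x + 2)


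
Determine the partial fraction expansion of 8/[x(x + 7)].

8/x(x + 7) = A/x + B/(x + 7). A = 8/(0 + 7) = 8/7, B = 8/(-7 - 0) = -8/7
Result: (8/7)/x - (8/7)/(x + 7)


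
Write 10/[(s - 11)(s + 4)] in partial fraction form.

10/(s - 11)(s + 4) = A/(s - 11) + B/(s + 4). A = 10/(11 + 4) = 2/3, B = 10/(-4 - 11) = -2/3
Result: (2/3)/(s - 11) - (2/3)/(s + 4)


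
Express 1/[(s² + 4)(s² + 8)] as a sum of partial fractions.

Coefficient matching gives A = C = 0, B = 1/(8-4) = 1/4, D = -B = -1/4
Result: (1/4)/(s² + 4) - (1/4)/(s² + 8)


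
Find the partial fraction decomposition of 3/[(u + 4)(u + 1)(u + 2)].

Using cover-up method: P = 1/2, Q = 1, R = -3/2
Result: (1/2)/(u + 4) + 1/(u + 1) - (3/2)/(u + 2)


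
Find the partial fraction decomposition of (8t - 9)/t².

(8t - 9) = At + B. At t = 0: B = 8·0 - 9 = -9. Coeff of t: A = 8
Result: 8/t - 9/t²


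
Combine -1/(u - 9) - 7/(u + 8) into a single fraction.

Common denominator (u - 9)(u + 8). Numerator: -1(u + 8) - 7(u - 9) = (-u - 8) - (7u - 63) = -8u + 55
Result: (-8u + 55)/[(u - 9)(u + 8)]


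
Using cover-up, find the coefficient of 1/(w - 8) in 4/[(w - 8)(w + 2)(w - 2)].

Cover (w - 8), set w=8: 4/[(8 + 2)(8 - 2)] = 1/15


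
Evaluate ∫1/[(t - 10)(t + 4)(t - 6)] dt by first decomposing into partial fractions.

Cover-up: α = 1/56, β = 1/140, γ = -1/40. Decomposition: (1/56)/(t - 10) + (1/140)/(t + 4) - (1/40)/(t - 6). Integrate each term: (1/56) ln|(t - 10)| + (1/140) ln|(t + 4)| - (1/40) ln|(t - 6)| + C


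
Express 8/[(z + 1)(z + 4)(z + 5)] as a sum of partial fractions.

Using cover-up method: A = 2/3, B = -8/3, C = 2
Result: (2/3)/(z + 1) - (8/3)/(z + 4) + 2/(z + 5)


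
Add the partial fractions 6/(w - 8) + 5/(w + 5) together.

Common denominator (w - 8)(w + 5). Numerator: 6(w + 5) + 5(w - 8) = (6w + 30) + (5w - 40) = 11w - 10
Result: (11w - 10)/[(w - 8)(w + 5)]


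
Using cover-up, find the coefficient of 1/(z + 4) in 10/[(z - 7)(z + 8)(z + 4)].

Cover (z + 4), set z=-4: 10/[(-4 - 7)(-4 + 8)] = -5/22


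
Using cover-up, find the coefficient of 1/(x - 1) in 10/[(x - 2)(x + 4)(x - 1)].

Cover (x - 1), set x=1: 10/[(1 - 2)(1 + 4)] = -2


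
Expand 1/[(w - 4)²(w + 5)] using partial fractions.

Cover-up at w=-5: γ = 1/(-5 - 4)² = 1/81. Cover-up at w=4: β = 1/(4 + 5) = 1/9. Comparing w² coeff: α = -γ = -1/81
Result: (-1/81)/(w - 4) + (1/9)/(w - 4)² + (1/81)/(w + 5)


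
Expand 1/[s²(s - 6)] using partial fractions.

Cover-up at s=6: R = 1/(6 - 0)² = 1/36. Cover-up at s=0: Q = 1/(0 - 6) = -1/6. Comparing s² coeff: P = -R = -1/36
Result: (-1/36)/s - (1/6)/s² + (1/36)/(s - 6)


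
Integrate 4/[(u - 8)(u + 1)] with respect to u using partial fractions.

Decompose: 4/[(u - 8)(u + 1)] = (4/9)/(u - 8) - (4/9)/(u + 1). Integrate each term: (4/9) ln|(u - 8)| - (4/9) ln|(u + 1)| + C


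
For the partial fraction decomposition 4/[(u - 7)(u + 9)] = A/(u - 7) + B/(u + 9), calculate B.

Cover-up at u = -9: B = 4/(-9 - 7) = -4/16 = -1/4


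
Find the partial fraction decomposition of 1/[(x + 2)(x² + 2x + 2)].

Cover-up at x = -2: α = 1/((-2)² + 2·(-2) + 2) = 1/2. Then β = -α = -1/2, γ = -α·(2 - 2) = 0
Result: (1/2)/(x + 2) - ((1/2)x)/(x² + 2x + 2)


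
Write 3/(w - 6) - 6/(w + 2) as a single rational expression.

Common denominator (w - 6)(w + 2). Numerator: 3(w + 2) - 6(w - 6) = (3w + 6) - (6w - 36) = -3w + 42
Result: (-3w + 42)/[(w - 6)(w + 2)]


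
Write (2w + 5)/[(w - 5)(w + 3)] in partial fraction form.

At w=5: P = (2·5 + 5)/(5 + 3) = 15/8. At w=-3: Q = (2·(-3) + 5)/(-3 - 5) = 1/8
Result: (15/8)/(w - 5) + (1/8)/(w + 3)


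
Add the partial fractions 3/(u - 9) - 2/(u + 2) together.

Common denominator (u - 9)(u + 2). Numerator: 3(u + 2) - 2(u - 9) = (3u + 6) - (2u - 18) = u + 24
Result: (u + 24)/[(u - 9)(u + 2)]


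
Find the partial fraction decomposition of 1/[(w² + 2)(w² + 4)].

Coefficient matching gives α = γ = 0, β = 1/(4-2) = 1/2, δ = -β = -1/2
Result: (1/2)/(w² + 2) - (1/2)/(w² + 4)


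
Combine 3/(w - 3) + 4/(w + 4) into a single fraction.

Common denominator (w - 3)(w + 4). Numerator: 3(w + 4) + 4(w - 3) = (3w + 12) + (4w - 12) = 7w
Result: (7w)/[(w - 3)(w + 4)]


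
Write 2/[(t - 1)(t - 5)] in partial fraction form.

2/(t - 1)(t - 5) = α/(t - 1) + β/(t - 5). α = 2/(1 - 5) = -1/2, β = 2/(5 - 1) = 1/2
Result: (-1/2)/(t - 1) + (1/2)/(t - 5)


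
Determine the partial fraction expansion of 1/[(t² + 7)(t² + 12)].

Coefficient matching gives A = C = 0, B = 1/(12-7) = 1/5, D = -B = -1/5
Result: (1/5)/(t² + 7) - (1/5)/(t² + 12)


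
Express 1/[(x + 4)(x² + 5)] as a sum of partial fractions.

Cover-up at x = -4: A = 1/((-4)² + 5) = 1/21. Then B = -A = -1/21, C = -A·(0 - 4) = 4/21
Result: (1/21)/(x + 4) - ((1/21)x - 4/21)/(x² + 5)


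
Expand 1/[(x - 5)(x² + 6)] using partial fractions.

Cover-up at x = 5: A = 1/(5² + 6) = 1/31. Then B = -A = -1/31, C = -A·(0 + 5) = -5/31
Result: (1/31)/(x - 5) - ((1/31)x + 5/31)/(x² + 6)


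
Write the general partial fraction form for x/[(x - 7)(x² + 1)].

Linear + irreducible quadratic: P/(x - 7) + (Qx + R)/(x² + 1)


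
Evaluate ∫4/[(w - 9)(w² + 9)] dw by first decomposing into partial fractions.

Cover-up at w=9: P = 4/(9²+9) = 2/45. Coeff matching: Q = -2/45, R = -2/5. Decomposition: (2/45)/(w - 9) - ((2/45)w + 2/5)/(w² + 9). Integrate: linear → ln, quadratic → (1/2)ln + arctan: (2/45) ln|(w - 9)| - (1/45) ln(w² + 9) - (2/15) arctan(w/3) + C


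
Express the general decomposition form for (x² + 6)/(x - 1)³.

Repeated linear factor (power 3): α/(x - 1) + β/(x - 1)² + γ/(x - 1)³


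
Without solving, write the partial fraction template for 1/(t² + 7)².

Repeated quadratic factor: (αt + β)/(t² + 7) + (γt + δ)/(t² + 7)²


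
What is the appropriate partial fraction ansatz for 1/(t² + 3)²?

Repeated quadratic factor: (At + B)/(t² + 3) + (Ct + D)/(t² + 3)²


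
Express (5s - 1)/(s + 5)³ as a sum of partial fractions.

(5s - 1) = α(s + 5)² + β(s + 5) + γ. At s = -5: γ = 5·(-5) - 1 = -26. Coefficients: α = 0, β = 5
Result: 5/(s + 5)² - 26/(s + 5)³


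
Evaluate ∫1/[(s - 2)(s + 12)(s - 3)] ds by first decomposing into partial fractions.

Cover-up: A = -1/14, B = 1/210, C = 1/15. Decomposition: (-1/14)/(s - 2) + (1/210)/(s + 12) + (1/15)/(s - 3). Integrate each term: (-1/14) ln|(s - 2)| + (1/210) ln|(s + 12)| + (1/15) ln|(s - 3)| + C


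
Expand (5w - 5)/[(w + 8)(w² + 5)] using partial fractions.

At w=-8: P = (5·(-8) - 5)/((-8)² + 5) = -15/23. Q = -P = 15/23, R = 5 - (-8)·P = -5/23
Result: (-15/23)/(w + 8) + ((15/23)w - 5/23)/(w² + 5)


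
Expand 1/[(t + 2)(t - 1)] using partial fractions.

1/(t + 2)(t - 1) = α/(t + 2) + β/(t - 1). α = 1/(-2 - 1) = -1/3, β = 1/(1 + 2) = 1/3
Result: (-1/3)/(t + 2) + (1/3)/(t - 1)


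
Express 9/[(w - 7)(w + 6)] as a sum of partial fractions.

9/(w - 7)(w + 6) = A/(w - 7) + B/(w + 6). A = 9/(7 + 6) = 9/13, B = 9/(-6 - 7) = -9/13
Result: (9/13)/(w - 7) - (9/13)/(w + 6)


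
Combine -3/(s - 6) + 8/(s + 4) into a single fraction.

Common denominator (s - 6)(s + 4). Numerator: -3(s + 4) + 8(s - 6) = (-3s - 12) + (8s - 48) = 5s - 60
Result: (5s - 60)/[(s - 6)(s + 4)]


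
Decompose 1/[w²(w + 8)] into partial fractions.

Cover-up at w=-8: γ = 1/(-8 - 0)² = 1/64. Cover-up at w=0: β = 1/(0 + 8) = 1/8. Comparing w² coeff: α = -γ = -1/64
Result: (-1/64)/w + (1/8)/w² + (1/64)/(w + 8)


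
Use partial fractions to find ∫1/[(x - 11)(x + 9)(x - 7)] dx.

Cover-up: P = 1/80, Q = 1/320, R = -1/64. Decomposition: (1/80)/(x - 11) + (1/320)/(x + 9) - (1/64)/(x - 7). Integrate each term: (1/80) ln|(x - 11)| + (1/320) ln|(x + 9)| - (1/64) ln|(x - 7)| + C


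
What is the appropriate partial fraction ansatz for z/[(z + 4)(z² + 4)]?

Linear + irreducible quadratic: α/(z + 4) + (βz + γ)/(z² + 4)


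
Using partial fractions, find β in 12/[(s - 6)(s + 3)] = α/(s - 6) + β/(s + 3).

Cover-up at s = -3: β = 12/(-3 - 6) = -12/9 = -4/3


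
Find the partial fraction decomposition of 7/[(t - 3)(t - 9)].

7/(t - 3)(t - 9) = P/(t - 3) + Q/(t - 9). P = 7/(3 - 9) = -7/6, Q = 7/(9 - 3) = 7/6
Result: (-7/6)/(t - 3) + (7/6)/(t - 9)


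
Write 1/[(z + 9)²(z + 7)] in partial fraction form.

Cover-up at z=-7: γ = 1/(-7 + 9)² = 1/4. Cover-up at z=-9: β = 1/(-9 + 7) = -1/2. Comparing z² coeff: α = -γ = -1/4
Result: (-1/4)/(z + 9) - (1/2)/(z + 9)² + (1/4)/(z + 7)


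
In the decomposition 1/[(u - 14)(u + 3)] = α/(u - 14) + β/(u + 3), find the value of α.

Cover-up at u = 14: α = 1/(14 + 3) = 1/17


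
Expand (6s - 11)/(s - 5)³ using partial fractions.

(6s - 11) = P(s - 5)² + Q(s - 5) + R. At s = 5: R = 6·5 - 11 = 19. Coefficients: P = 0, Q = 6
Result: 6/(s - 5)² + 19/(s - 5)³


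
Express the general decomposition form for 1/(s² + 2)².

Repeated quadratic factor: (As + B)/(s² + 2) + (Cs + D)/(s² + 2)²


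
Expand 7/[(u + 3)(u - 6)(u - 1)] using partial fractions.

Using cover-up method: A = 7/36, B = 7/45, C = -7/20
Result: (7/36)/(u + 3) + (7/45)/(u - 6) - (7/20)/(u - 1)


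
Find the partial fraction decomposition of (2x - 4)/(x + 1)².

(2x - 4) = α(x + 1) + β. At x = -1: β = 2·(-1) - 4 = -6. Coeff of x: α = 2
Result: 2/(x + 1) - 6/(x + 1)²


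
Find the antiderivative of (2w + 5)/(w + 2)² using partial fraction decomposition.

Decompose: A = 2, B = 2·(-2) + 5 = 1, so (2w + 5)/(w + 2)² = 2/(w + 2) + 1/(w + 2)². Integrate: ∫ A/(w + 2) dw = 2 ln|(w + 2)|; ∫ B/(w + 2)² dw = -1/(w + 2). Sum: 2 ln|(w + 2)| - 1/(w + 2) + C


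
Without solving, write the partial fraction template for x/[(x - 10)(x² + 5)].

Linear + irreducible quadratic: P/(x - 10) + (Qx + R)/(x² + 5)


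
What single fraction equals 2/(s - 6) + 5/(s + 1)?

Common denominator (s - 6)(s + 1). Numerator: 2(s + 1) + 5(s - 6) = (2s + 2) + (5s - 30) = 7s - 28
Result: (7s - 28)/[(s - 6)(s + 1)]


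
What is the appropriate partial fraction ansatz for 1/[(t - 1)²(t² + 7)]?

Repeated linear + quadratic: α/(t - 1) + β/(t - 1)² + (γt + δ)/(t² + 7)


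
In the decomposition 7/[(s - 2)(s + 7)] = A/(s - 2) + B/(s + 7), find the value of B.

Cover-up at s = -7: B = 7/(-7 - 2) = -7/9


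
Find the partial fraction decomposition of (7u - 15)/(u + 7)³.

(7u - 15) = A(u + 7)² + B(u + 7) + C. At u = -7: C = 7·(-7) - 15 = -64. Coefficients: A = 0, B = 7
Result: 7/(u + 7)² - 64/(u + 7)³


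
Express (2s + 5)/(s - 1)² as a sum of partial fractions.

(2s + 5) = A(s - 1) + B. At s = 1: B = 2·1 + 5 = 7. Coeff of s: A = 2
Result: 2/(s - 1) + 7/(s - 1)²


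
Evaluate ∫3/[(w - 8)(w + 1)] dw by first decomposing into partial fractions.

Decompose: 3/[(w - 8)(w + 1)] = (1/3)/(w - 8) - (1/3)/(w + 1). Integrate each term: (1/3) ln|(w - 8)| - (1/3) ln|(w + 1)| + C


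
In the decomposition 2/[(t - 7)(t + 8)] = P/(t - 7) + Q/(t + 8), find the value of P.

Cover-up at t = 7: P = 2/(7 + 8) = 2/15


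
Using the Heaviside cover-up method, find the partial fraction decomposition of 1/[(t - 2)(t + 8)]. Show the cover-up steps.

Cover (t - 2): set t=2, get A = 1/(2 + 8) = 1/10. Cover (t + 8): set t=-8, get B = 1/(-8 - 2) = -1/10.
Result: (1/10)/(t - 2) - (1/10)/(t + 8)


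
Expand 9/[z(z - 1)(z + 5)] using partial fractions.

Using cover-up method: α = -9/5, β = 3/2, γ = 3/10
Result: (-9/5)/z + (3/2)/(z - 1) + (3/10)/(z + 5)


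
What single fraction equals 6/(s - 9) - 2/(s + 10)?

Common denominator (s - 9)(s + 10). Numerator: 6(s + 10) - 2(s - 9) = (6s + 60) - (2s - 18) = 4s + 78
Result: (4s + 78)/[(s - 9)(s + 10)]


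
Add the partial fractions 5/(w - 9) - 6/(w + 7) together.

Common denominator (w - 9)(w + 7). Numerator: 5(w + 7) - 6(w - 9) = (5w + 35) - (6w - 54) = -w + 89
Result: (-w + 89)/[(w - 9)(w + 7)]


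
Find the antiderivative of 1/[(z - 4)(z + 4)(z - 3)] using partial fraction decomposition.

Cover-up: P = 1/8, Q = 1/56, R = -1/7. Decomposition: (1/8)/(z - 4) + (1/56)/(z + 4) - (1/7)/(z - 3). Integrate each term: (1/8) ln|(z - 4)| + (1/56) ln|(z + 4)| - (1/7) ln|(z - 3)| + C


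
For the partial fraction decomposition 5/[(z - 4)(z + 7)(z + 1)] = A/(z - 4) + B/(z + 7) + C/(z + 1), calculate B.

Cover-up at z = -7: B = 5/[(-7 - 4)(-7 + 1)] = 5/[(-11)(-6)] = 5/66


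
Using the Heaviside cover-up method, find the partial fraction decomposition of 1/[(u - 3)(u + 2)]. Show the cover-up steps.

Cover (u - 3): set u=3, get α = 1/(3 + 2) = 1/5. Cover (u + 2): set u=-2, get β = 1/(-2 - 3) = -1/5.
Result: (1/5)/(u - 3) - (1/5)/(u + 2)


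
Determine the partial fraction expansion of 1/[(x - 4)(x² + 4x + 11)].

Cover-up at x = 4: α = 1/(4² + 4·4 + 11) = 1/43. Then β = -α = -1/43, γ = -α·(4 + 4) = -8/43
Result: (1/43)/(x - 4) - ((1/43)x + 8/43)/(x² + 4x + 11)


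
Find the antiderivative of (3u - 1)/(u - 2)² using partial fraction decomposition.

Decompose: A = 3, B = 3·2 - 1 = 5, so (3u - 1)/(u - 2)² = 3/(u - 2) + 5/(u - 2)². Integrate: ∫ A/(u - 2) du = 3 ln|(u - 2)|; ∫ B/(u - 2)² du = -5/(u - 2). Sum: 3 ln|(u - 2)| - 5/(u - 2) + C


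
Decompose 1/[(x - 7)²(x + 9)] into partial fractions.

Cover-up at x=-9: C = 1/(-9 - 7)² = 1/256. Cover-up at x=7: B = 1/(7 + 9) = 1/16. Comparing x² coeff: A = -C = -1/256
Result: (-1/256)/(x - 7) + (1/16)/(x - 7)² + (1/256)/(x + 9)


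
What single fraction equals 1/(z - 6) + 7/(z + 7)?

Common denominator (z - 6)(z + 7). Numerator: 1(z + 7) + 7(z - 6) = (z + 7) + (7z - 42) = 8z - 35
Result: (8z - 35)/[(z - 6)(z + 7)]


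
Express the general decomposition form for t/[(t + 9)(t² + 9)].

Linear + irreducible quadratic: P/(t + 9) + (Qt + R)/(t² + 9)


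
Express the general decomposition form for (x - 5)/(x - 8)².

Repeated linear factor: A/(x - 8) + B/(x - 8)²


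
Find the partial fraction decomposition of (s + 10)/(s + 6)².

(s + 10) = A(s + 6) + B. At s = -6: B = 1·(-6) + 10 = 4. Coeff of s: A = 1
Result: 1/(s + 6) + 4/(s + 6)²


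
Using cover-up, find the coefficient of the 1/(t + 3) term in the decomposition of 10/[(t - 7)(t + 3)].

Cover (t + 3), set t=-3: 10/((t - 7) at t=-3) = 10/(-10) = -1


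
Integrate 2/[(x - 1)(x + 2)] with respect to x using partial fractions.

Decompose: 2/[(x - 1)(x + 2)] = (2/3)/(x - 1) - (2/3)/(x + 2). Integrate each term: (2/3) ln|(x - 1)| - (2/3) ln|(x + 2)| + C


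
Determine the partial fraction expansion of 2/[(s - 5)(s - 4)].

2/(s - 5)(s - 4) = α/(s - 5) + β/(s - 4). α = 2/(5 - 4) = 2, β = 2/(4 - 5) = -2
Result: 2/(s - 5) - 2/(s - 4)


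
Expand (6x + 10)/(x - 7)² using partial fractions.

(6x + 10) = P(x - 7) + Q. At x = 7: Q = 6·7 + 10 = 52. Coeff of x: P = 6
Result: 6/(x - 7) + 52/(x - 7)²


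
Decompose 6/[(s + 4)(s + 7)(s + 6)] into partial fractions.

Using cover-up method: α = 1, β = 2, γ = -3
Result: 1/(s + 4) + 2/(s + 7) - 3/(s + 6)


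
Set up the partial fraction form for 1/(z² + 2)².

Repeated quadratic factor: (Pz + Q)/(z² + 2) + (Rz + S)/(z² + 2)²


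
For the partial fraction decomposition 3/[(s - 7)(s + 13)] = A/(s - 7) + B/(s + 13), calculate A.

Cover-up at s = 7: A = 3/(7 + 13) = 3/20


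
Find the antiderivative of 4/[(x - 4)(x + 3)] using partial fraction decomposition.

Decompose: 4/[(x - 4)(x + 3)] = (4/7)/(x - 4) - (4/7)/(x + 3). Integrate each term: (4/7) ln|(x - 4)| - (4/7) ln|(x + 3)| + C


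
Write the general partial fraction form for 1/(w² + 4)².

Repeated quadratic factor: (Pw + Q)/(w² + 4) + (Rw + S)/(w² + 4)²


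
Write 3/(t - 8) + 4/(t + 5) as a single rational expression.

Common denominator (t - 8)(t + 5). Numerator: 3(t + 5) + 4(t - 8) = (3t + 15) + (4t - 32) = 7t - 17
Result: (7t - 17)/[(t - 8)(t + 5)]


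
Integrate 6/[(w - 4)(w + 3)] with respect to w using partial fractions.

Decompose: 6/[(w - 4)(w + 3)] = (6/7)/(w - 4) - (6/7)/(w + 3). Integrate each term: (6/7) ln|(w - 4)| - (6/7) ln|(w + 3)| + C


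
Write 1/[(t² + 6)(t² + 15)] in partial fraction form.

Coefficient matching gives α = γ = 0, β = 1/(15-6) = 1/9, δ = -β = -1/9
Result: (1/9)/(t² + 6) - (1/9)/(t² + 15)


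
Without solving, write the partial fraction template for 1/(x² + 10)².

Repeated quadratic factor: (Px + Q)/(x² + 10) + (Rx + S)/(x² + 10)²


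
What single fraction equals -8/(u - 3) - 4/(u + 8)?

Common denominator (u - 3)(u + 8). Numerator: -8(u + 8) - 4(u - 3) = (-8u - 64) - (4u - 12) = -12u - 52
Result: (-12u - 52)/[(u - 3)(u + 8)]


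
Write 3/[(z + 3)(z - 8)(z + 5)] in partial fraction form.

Using cover-up method: A = -3/22, B = 3/143, C = 3/26
Result: (-3/22)/(z + 3) + (3/143)/(z - 8) + (3/26)/(z + 5)


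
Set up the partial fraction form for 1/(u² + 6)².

Repeated quadratic factor: (Au + B)/(u² + 6) + (Cu + D)/(u² + 6)²


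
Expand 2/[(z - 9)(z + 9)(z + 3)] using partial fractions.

Using cover-up method: P = 1/108, Q = 1/54, R = -1/36
Result: (1/108)/(z - 9) + (1/54)/(z + 9) - (1/36)/(z + 3)


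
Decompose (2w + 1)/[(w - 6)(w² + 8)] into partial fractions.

At w=6: α = (2·6 + 1)/(6² + 8) = 13/44. β = -α = -13/44, γ = 2 - 6·α = 5/22
Result: (13/44)/(w - 6) - ((13/44)w - 5/22)/(w² + 8)


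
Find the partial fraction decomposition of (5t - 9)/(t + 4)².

(5t - 9) = P(t + 4) + Q. At t = -4: Q = 5·(-4) - 9 = -29. Coeff of t: P = 5
Result: 5/(t + 4) - 29/(t + 4)²


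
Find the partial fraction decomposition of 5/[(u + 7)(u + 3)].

5/(u + 7)(u + 3) = α/(u + 7) + β/(u + 3). α = 5/(-7 + 3) = -5/4, β = 5/(-3 + 7) = 5/4
Result: (-5/4)/(u + 7) + (5/4)/(u + 3)
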